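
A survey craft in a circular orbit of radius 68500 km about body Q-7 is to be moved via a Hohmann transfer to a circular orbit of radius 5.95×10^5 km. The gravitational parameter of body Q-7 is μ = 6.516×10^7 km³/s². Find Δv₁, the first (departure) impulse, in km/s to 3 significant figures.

Δv₁ = 10.5 km/s

Semi-major axis of the transfer orbit: a_t = (68500 + 5.950×10^5)/2 = 3.3175×10^5 km.
On the circular orbit at r = 68500 km, v_c = √(μ/r) = 30.84 km/s.
Transfer-orbit speed at the same r (vis-viva, a = a_t): v_t = √[μ(2/r − 1/a_t)] = 41.30 km/s.
Δv₁ = |v_t − v_c| = |41.30 − 30.84| = 10.46 km/s.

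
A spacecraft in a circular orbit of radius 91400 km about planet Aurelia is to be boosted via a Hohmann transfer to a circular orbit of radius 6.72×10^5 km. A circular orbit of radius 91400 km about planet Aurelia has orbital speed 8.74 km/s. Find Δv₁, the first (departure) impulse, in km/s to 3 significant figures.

Δv₁ = 2.86 km/s

From the circular-orbit relation v² = μ/r at r = 91400 km: μ = v²r = (8.74)² × 91400 = 6.98183×10^6 km³/s².
Transfer-ellipse semi-major axis a_t = (r₁ + r₂)/2 = (91400 + 6.720×10^5)/2 = 3.817×10^5 km.
Circular speed at r = 91400 km: v_c = √(μ/r) = 8.7400 km/s.
Transfer-orbit speed at the same r (vis-viva, a = a_t): v_t = √[μ(2/r − 1/a_t)] = 11.597 km/s.
Δv₁ = |v_t − v_c| = |11.597 − 8.7400| = 2.857 km/s.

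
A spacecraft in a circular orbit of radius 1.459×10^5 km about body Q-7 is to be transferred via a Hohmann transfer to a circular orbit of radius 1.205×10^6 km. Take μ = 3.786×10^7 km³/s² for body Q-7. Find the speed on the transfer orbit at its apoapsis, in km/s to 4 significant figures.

v = 2.605 km/s

Semi-major axis of the transfer orbit: a_t = (1.459×10^5 + 1.205×10^6)/2 = 6.7545×10^5 km.
At apoapsis, r = 1.205×10^6 km.
From the vis-viva equation, v = √[μ(2/r − 1/a_t)] = 2.605 km/s.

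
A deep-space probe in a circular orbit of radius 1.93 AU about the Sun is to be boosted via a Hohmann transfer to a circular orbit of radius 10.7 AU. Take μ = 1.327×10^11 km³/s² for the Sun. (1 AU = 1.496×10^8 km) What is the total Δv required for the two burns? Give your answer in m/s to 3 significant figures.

Δv = 10500 m/s

In km: r₁ = 1.93 × 1.496×10^8 = 2.88728×10^8 km; r₂ = 10.7 × 1.496×10^8 = 1.60072×10^9 km.
Semi-major axis of the transfer orbit: a_t = (2.88728×10^8 + 1.60072×10^9)/2 = 9.44724×10^8 km.
At r₁ the circular-orbit speed is v₁ = √(μ/r₁) = 21.438 km/s.
On the transfer ellipse at r₁, vis-viva equation gives v_p = √[μ(2/r₁ − 1/a_t)] = 27.906 km/s.
First burn Δv₁ = |v_p − v₁| = 6.468 km/s.
Circular speed at r₂: v₂ = √(μ/r₂) = 9.10495 km/s.
Transfer-orbit speed at r₂: v_a = √[μ(2/r₂ − 1/a_t)] = 5.03350 km/s.
Second burn Δv₂ = |v₂ − v_a| = 4.071 km/s.
Δv = Δv₁ + Δv₂ = 6.468 + 4.071 = 10.54 km/s.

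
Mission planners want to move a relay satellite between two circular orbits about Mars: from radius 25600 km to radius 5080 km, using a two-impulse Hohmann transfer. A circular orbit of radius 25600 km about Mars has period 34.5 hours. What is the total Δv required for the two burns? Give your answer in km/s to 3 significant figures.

Δv = 1.40 km/s

From Kepler's third law T² = 4π²r³/μ at r = 25600 km, T = 34.5 hours = 34.5 × 3600 s = 1.242×10^5 s: μ = 4π²r³/T² = 42937.5 km³/s².
Transfer-ellipse semi-major axis a_t = (r₁ + r₂)/2 = (25600 + 5080)/2 = 15340 km.
At r₁ the circular-orbit speed is v₁ = √(μ/r₁) = 1.2951 km/s.
Transfer-orbit speed at r₁ (vis-viva): v_a = √[μ(2/r₁ − 1/a_t)] = 0.74528 km/s.
First burn Δv₁ = |v_a − v₁| = 0.5498 km/s.
Circular speed at r₂: v₂ = √(μ/r₂) = 2.9073 km/s.
Transfer-orbit speed at r₂: v_p = √[μ(2/r₂ − 1/a_t)] = 3.7557 km/s.
Second burn Δv₂ = |v₂ − v_p| = 0.8484 km/s.
Total Δv = Δv₁ + Δv₂ = 1.398 km/s.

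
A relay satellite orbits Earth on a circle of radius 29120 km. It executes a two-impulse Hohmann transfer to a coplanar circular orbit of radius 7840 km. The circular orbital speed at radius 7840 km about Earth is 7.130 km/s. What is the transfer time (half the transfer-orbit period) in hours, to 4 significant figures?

t = 3.473 hours

From the circular-orbit relation v² = μ/r at r = 7840 km: μ = v²r = (7.130)² × 7840 = 3.98561×10^5 km³/s².
Transfer-ellipse semi-major axis a_t = (r₁ + r₂)/2 = (29120 + 7840)/2 = 18480 km.
Half the transfer-orbit period gives t = π√(a_t³/μ) = 12501.3 s.
Converting: 12501.3 s ÷ 3600 s/hour = 3.473 hours.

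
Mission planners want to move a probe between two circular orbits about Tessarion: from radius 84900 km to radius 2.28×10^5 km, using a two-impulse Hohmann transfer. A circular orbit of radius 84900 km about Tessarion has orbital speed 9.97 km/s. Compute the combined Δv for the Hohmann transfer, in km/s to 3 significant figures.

From the circular-orbit relation v² = μ/r at r = 84900 km: μ = v²r = (9.97)² × 84900 = 8.43914×10^6 km³/s².
Semi-major axis of the transfer orbit: a_t = (84900 + 2.280×10^5)/2 = 1.5645×10^5 km.
Circular speed at r₁: v₁ = √(μ/r₁) = √(8.43914×10^6/84900) = 9.9700 km/s.
Transfer-orbit speed at r₁ (vis-viva): v_p = √[μ(2/r₁ − 1/a_t)] = 12.036 km/s.
First burn Δv₁ = |v_p − v₁| = 2.066 km/s.
At r₂, v₂ = √(μ/r₂) = 6.084 km/s.
Transfer-orbit speed at r₂: v_a = √[μ(2/r₂ − 1/a_t)] = 4.482 km/s.
Second burn Δv₂ = |v₂ − v_a| = 1.602 km/s.
Δv = Δv₁ + Δv₂ = 2.066 + 1.602 = 3.668 km/s.

Δv = 3.67 km/s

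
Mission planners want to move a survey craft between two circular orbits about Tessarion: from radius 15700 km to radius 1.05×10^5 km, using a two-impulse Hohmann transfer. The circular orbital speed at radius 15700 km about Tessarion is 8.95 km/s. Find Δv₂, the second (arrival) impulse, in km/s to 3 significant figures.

Δv₂ = 1.70 km/s

From the circular-orbit relation v² = μ/r at r = 15700 km: μ = v²r = (8.95)² × 15700 = 1.25761×10^6 km³/s².
Transfer-ellipse semi-major axis a_t = (r₁ + r₂)/2 = (15700 + 1.050×10^5)/2 = 60350 km.
On the circular orbit at r = 1.050×10^5 km, v_c = √(μ/r) = 3.461 km/s.
Vis-viva on the transfer ellipse at r = 1.050×10^5 km gives v_t = √[μ(2/r − 1/a_t)] = 1.765 km/s.
Δv₂ = |v_t − v_c| = |1.765 − 3.461| = 1.696 km/s.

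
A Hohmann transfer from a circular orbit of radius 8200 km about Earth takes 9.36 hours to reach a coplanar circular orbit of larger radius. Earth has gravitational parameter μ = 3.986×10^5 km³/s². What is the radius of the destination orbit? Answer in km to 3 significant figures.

r₂ = 63400 km

Transfer time t = 9.36 hours = 33696 s, and t = π√(a_t³/μ).
So a_t = (μ t²/π²)^(1/3) = (3.986×10^5 × (33696)² / π²)^(1/3) = 35793 km.
Since a_t = (r₁ + r₂)/2, r₂ = 2a_t − r₁ = 2×35793 − 8200 = 63386 km.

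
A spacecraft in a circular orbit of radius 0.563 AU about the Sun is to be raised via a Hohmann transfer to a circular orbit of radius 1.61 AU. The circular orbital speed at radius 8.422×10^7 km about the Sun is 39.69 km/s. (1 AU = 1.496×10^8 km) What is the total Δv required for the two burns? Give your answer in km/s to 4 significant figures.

Δv = 15.20 km/s

From the circular-orbit relation v² = μ/r at r = 8.422×10^7 km: μ = v²r = (39.69)² × 8.422×10^7 = 1.32671×10^11 km³/s².
In km: r₁ = 0.563 × 1.496×10^8 = 8.42248×10^7 km; r₂ = 1.61 × 1.496×10^8 = 2.40856×10^8 km.
The Hohmann ellipse has a_t = (r₁ + r₂)/2 = 1.625404×10^8 km.
Circular speed at r₁: v₁ = √(μ/r₁) = √(1.32671×10^11/8.42248×10^7) = 39.689 km/s.
On the transfer ellipse at r₁, vis-viva gives v_p = √[μ(2/r₁ − 1/a_t)] = 48.313 km/s.
First burn Δv₁ = |v_p − v₁| = 8.624 km/s.
At r₂, v₂ = √(μ/r₂) = 23.470 km/s.
Transfer-orbit speed at r₂: v_a = √[μ(2/r₂ − 1/a_t)] = 16.895 km/s.
Second burn Δv₂ = |v₂ − v_a| = 6.575 km/s.
Δv = Δv₁ + Δv₂ = 8.624 + 6.575 = 15.20 km/s.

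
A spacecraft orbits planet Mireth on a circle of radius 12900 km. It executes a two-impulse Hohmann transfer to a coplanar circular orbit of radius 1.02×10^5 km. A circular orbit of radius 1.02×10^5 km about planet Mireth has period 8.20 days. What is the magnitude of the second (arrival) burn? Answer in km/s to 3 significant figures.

Δv₂ = 0.476 km/s

From Kepler's third law T² = 4π²r³/μ at r = 1.02×10^5 km, T = 8.20 days = 8.20 × 86400 s = 7.0848×10^5 s: μ = 4π²r³/T² = 83465.1 km³/s².
Semi-major axis of the transfer orbit: a_t = (12900 + 1.020×10^5)/2 = 57450 km.
On the circular orbit at r = 1.020×10^5 km, v_c = √(μ/r) = 0.90459 km/s.
Transfer-orbit speed at the same r (vis-viva, a = a_t): v_t = √[μ(2/r − 1/a_t)] = 0.42865 km/s.
Δv₂ = |v_t − v_c| = |0.42865 − 0.90459| = 0.4759 km/s.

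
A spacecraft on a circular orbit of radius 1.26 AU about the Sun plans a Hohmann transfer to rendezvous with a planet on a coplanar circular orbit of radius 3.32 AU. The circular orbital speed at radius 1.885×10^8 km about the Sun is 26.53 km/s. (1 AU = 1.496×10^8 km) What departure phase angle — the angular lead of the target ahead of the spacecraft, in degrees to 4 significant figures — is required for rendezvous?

From the circular-orbit relation v² = μ/r at r = 1.885×10^8 km: μ = v²r = (26.53)² × 1.885×10^8 = 1.32674×10^11 km³/s².
In km: r₁ = 1.26 × 1.496×10^8 = 1.88496×10^8 km; r₂ = 3.32 × 1.496×10^8 = 4.96672×10^8 km.
Semi-major axis of the transfer orbit: a_t = (1.88496×10^8 + 4.96672×10^8)/2 = 3.42584×10^8 km.
Transfer time t = π√(a_t³/μ) = 5.4690×10^7 s.
The target's mean motion on its circular orbit is ω₂ = √(μ/r₂³) = 3.2907×10^-8 rad/s.
Angle swept by the target during transfer: ω₂·t = 1.79968 rad = 103.11°.
Arrival is 180° from departure on the ellipse, so φ = 180° − 103.11° = 76.89°.

φ = 76.89°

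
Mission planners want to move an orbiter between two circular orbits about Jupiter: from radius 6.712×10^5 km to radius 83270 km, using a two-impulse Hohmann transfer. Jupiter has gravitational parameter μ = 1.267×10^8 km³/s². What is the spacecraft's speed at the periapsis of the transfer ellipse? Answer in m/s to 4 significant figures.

Semi-major axis of the transfer orbit: a_t = (6.712×10^5 + 83270)/2 = 3.77235×10^5 km.
At periapsis, r = 83270 km.
Vis-viva: v = √[μ(2/r − 1/a_t)] = √[1.267×10^8 × (2/83270 − 1/3.77235×10^5)] = 52.03 km/s.

v = 52030 m/s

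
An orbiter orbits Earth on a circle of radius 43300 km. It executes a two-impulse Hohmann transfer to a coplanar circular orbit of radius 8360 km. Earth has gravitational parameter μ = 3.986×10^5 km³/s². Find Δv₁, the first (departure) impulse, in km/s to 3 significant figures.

Semi-major axis of the transfer orbit: a_t = (43300 + 8360)/2 = 25830 km.
Circular speed at r = 43300 km: v_c = √(μ/r) = 3.034 km/s.
Vis-viva on the transfer ellipse at r = 43300 km gives v_t = √[μ(2/r − 1/a_t)] = 1.726 km/s.
Δv₁ = |v_t − v_c| = |1.726 − 3.034| = 1.308 km/s.

Δv₁ = 1.31 km/s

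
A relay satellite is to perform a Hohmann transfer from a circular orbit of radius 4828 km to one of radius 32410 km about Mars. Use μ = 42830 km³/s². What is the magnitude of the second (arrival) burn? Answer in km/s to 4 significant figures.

Transfer-ellipse semi-major axis a_t = (r₁ + r₂)/2 = (4828 + 32410)/2 = 18619 km.
Circular speed at r = 32410 km: v_c = √(μ/r) = 1.1496 km/s.
Vis-viva on the transfer ellipse at r = 32410 km gives v_t = √[μ(2/r − 1/a_t)] = 0.58538 km/s.
Δv₂ = |v_t − v_c| = |0.58538 − 1.1496| = 0.5642 km/s.

Δv₂ = 0.5642 km/s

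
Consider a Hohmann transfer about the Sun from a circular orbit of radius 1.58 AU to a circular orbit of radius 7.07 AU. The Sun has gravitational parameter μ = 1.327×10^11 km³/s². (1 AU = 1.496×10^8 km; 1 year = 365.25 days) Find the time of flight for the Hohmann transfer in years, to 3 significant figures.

In km: r₁ = 1.58 × 1.496×10^8 = 2.36368×10^8 km; r₂ = 7.07 × 1.496×10^8 = 1.057672×10^9 km.
The Hohmann ellipse has a_t = (r₁ + r₂)/2 = 6.4702×10^8 km.
Transfer time t = π√(a_t³/μ) = π√((6.4702×10^8)³ / 1.327×10^11) = 1.419×10^8 s.
Converting: 1.419×10^8 s ÷ 3.15576×10^7 s/year (365.25 × 86400) = 4.50 years.

t = 4.50 years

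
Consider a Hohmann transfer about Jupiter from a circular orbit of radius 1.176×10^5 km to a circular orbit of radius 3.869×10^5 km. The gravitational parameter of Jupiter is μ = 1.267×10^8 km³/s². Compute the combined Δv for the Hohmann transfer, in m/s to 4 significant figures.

Transfer-ellipse semi-major axis a_t = (r₁ + r₂)/2 = (1.176×10^5 + 3.869×10^5)/2 = 2.5225×10^5 km.
Circular speed at r₁: v₁ = √(μ/r₁) = √(1.267×10^8/1.176×10^5) = 32.8235 km/s.
Transfer-orbit speed at r₁ (vis-viva): v_p = √[μ(2/r₁ − 1/a_t)] = 40.6507 km/s.
First burn Δv₁ = |v_p − v₁| = 7.827 km/s.
At r₂, v₂ = √(μ/r₂) = 18.10 km/s.
Transfer-orbit speed at r₂: v_a = √[μ(2/r₂ − 1/a_t)] = 12.36 km/s.
Second burn Δv₂ = |v₂ − v_a| = 5.740 km/s.
Total Δv = Δv₁ + Δv₂ = 13.57 km/s.

Δv = 13570 m/s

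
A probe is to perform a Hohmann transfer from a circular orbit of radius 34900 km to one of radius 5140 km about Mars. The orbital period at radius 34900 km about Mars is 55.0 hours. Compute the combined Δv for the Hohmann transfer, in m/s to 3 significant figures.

Δv = 1470 m/s

From Kepler's third law T² = 4π²r³/μ at r = 34900 km, T = 55.0 hours = 55.0 × 3600 s = 1.980×10^5 s: μ = 4π²r³/T² = 42806.1 km³/s².
The Hohmann ellipse has a_t = (r₁ + r₂)/2 = 20020 km.
At r₁ the circular-orbit speed is v₁ = √(μ/r₁) = 1.1075 km/s.
On the transfer ellipse at r₁, vis-viva equation gives v_a = √[μ(2/r₁ − 1/a_t)] = 0.56116 km/s.
First burn Δv₁ = |v_a − v₁| = 0.5463 km/s.
Circular speed at r₂: v₂ = √(μ/r₂) = 2.8858 km/s.
Transfer-orbit speed at r₂: v_p = √[μ(2/r₂ − 1/a_t)] = 3.8102 km/s.
Second burn Δv₂ = |v₂ − v_p| = 0.9244 km/s.
Δv = Δv₁ + Δv₂ = 0.5463 + 0.9244 = 1.471 km/s.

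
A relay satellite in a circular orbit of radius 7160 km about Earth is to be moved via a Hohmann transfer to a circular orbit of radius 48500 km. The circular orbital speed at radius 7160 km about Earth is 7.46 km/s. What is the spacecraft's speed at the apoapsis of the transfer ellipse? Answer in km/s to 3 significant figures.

v = 1.45 km/s

From the circular-orbit relation v² = μ/r at r = 7160 km: μ = v²r = (7.46)² × 7160 = 3.98465×10^5 km³/s².
Transfer-ellipse semi-major axis a_t = (r₁ + r₂)/2 = (7160 + 48500)/2 = 27830 km.
The apoapsis of the transfer ellipse is at r = 48500 km.
From the vis-viva equation, v = √[μ(2/r − 1/a_t)] = 1.454 km/s.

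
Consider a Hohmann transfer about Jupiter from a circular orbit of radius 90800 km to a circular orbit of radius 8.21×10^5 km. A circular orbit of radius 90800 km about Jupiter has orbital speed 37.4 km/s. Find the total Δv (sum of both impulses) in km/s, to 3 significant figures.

Δv = 19.7 km/s

From the circular-orbit relation v² = μ/r at r = 90800 km: μ = v²r = (37.4)² × 90800 = 1.27007×10^8 km³/s².
Transfer-ellipse semi-major axis a_t = (r₁ + r₂)/2 = (90800 + 8.210×10^5)/2 = 4.559×10^5 km.
At r₁ the circular-orbit speed is v₁ = √(μ/r₁) = 37.40 km/s.
Transfer-orbit speed at r₁ (vis-viva equation): v_p = √[μ(2/r₁ − 1/a_t)] = 50.19 km/s.
First burn Δv₁ = |v_p − v₁| = 12.79 km/s.
Circular speed at r₂: v₂ = √(μ/r₂) = 12.438 km/s.
Transfer-orbit speed at r₂: v_a = √[μ(2/r₂ − 1/a_t)] = 5.5507 km/s.
Second burn Δv₂ = |v₂ − v_a| = 6.887 km/s.
Δv = Δv₁ + Δv₂ = 12.79 + 6.887 = 19.68 km/s.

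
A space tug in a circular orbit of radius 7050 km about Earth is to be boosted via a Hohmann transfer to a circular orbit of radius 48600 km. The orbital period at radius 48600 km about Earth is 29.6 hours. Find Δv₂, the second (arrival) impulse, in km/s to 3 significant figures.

Δv₂ = 1.42 km/s

From Kepler's third law T² = 4π²r³/μ at r = 48600 km, T = 29.6 hours = 29.6 × 3600 s = 1.0656×10^5 s: μ = 4π²r³/T² = 3.99099×10^5 km³/s².
Semi-major axis of the transfer orbit: a_t = (7050 + 48600)/2 = 27825 km.
Circular speed at r = 48600 km: v_c = √(μ/r) = 2.8656 km/s.
Transfer-orbit speed at the same r (vis-viva, a = a_t): v_t = √[μ(2/r − 1/a_t)] = 1.4424 km/s.
Δv₂ = |v_t − v_c| = |1.4424 − 2.8656| = 1.423 km/s.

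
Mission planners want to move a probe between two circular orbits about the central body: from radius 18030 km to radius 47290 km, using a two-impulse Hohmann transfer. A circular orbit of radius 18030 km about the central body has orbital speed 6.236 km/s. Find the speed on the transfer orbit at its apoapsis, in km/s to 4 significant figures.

v = 2.861 km/s

From the circular-orbit relation v² = μ/r at r = 18030 km: μ = v²r = (6.236)² × 18030 = 7.01145×10^5 km³/s².
Semi-major axis of the transfer orbit: a_t = (18030 + 47290)/2 = 32660 km.
The apoapsis of the transfer ellipse is at r = 47290 km.
Applying v² = μ(2/r − 1/a_t): v = 2.861 km/s.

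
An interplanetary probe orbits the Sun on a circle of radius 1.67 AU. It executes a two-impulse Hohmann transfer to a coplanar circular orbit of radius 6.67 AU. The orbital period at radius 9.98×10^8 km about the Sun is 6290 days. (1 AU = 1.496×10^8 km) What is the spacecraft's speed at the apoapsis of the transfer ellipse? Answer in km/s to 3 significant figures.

From Kepler's third law T² = 4π²r³/μ at r = 9.98×10^8 km, T = 6290 days = 6290 × 86400 s = 5.43456×10^8 s: μ = 4π²r³/T² = 1.32869×10^11 km³/s².
In km: r₁ = 1.67 × 1.496×10^8 = 2.49832×10^8 km; r₂ = 6.67 × 1.496×10^8 = 9.97832×10^8 km.
Transfer-ellipse semi-major axis a_t = (r₁ + r₂)/2 = (2.49832×10^8 + 9.97832×10^8)/2 = 6.23832×10^8 km.
At apoapsis, r = 9.97832×10^8 km.
From the vis-viva equation, v = √[μ(2/r − 1/a_t)] = 7.303 km/s.

v = 7.30 km/s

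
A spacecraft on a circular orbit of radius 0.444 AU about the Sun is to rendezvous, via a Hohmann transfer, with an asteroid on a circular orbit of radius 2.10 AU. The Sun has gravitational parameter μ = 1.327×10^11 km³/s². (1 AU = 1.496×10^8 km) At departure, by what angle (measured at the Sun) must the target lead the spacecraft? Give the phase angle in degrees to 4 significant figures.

φ = 95.15°

In km: r₁ = 0.444 × 1.496×10^8 = 6.64224×10^7 km; r₂ = 2.10 × 1.496×10^8 = 3.1416×10^8 km.
Transfer-ellipse semi-major axis a_t = (r₁ + r₂)/2 = (6.64224×10^7 + 3.1416×10^8)/2 = 1.902912×10^8 km.
Transfer time t = π√(a_t³/μ) = 2.26382×10^7 s.
The target's mean motion on its circular orbit is ω₂ = √(μ/r₂³) = 6.54198×10^-8 rad/s.
Angle swept by the target during transfer: ω₂·t = 1.48099 rad = 84.85°.
Arrival is 180° from departure on the ellipse, so φ = 180° − 84.85° = 95.15°.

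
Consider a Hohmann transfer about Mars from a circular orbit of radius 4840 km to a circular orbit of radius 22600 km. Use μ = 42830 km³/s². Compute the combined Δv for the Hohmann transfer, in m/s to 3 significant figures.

The Hohmann ellipse has a_t = (r₁ + r₂)/2 = 13720 km.
At r₁ the circular-orbit speed is v₁ = √(μ/r₁) = 2.97476 km/s.
On the transfer ellipse at r₁, v² = μ(2/r − 1/a) gives v_p = √[μ(2/r₁ − 1/a_t)] = 3.81793 km/s.
First burn Δv₁ = |v_p − v₁| = 0.8432 km/s.
Circular speed at r₂: v₂ = √(μ/r₂) = 1.37664 km/s.
Transfer-orbit speed at r₂: v_a = √[μ(2/r₂ − 1/a_t)] = 0.817646 km/s.
Second burn Δv₂ = |v₂ − v_a| = 0.5590 km/s.
Total Δv = Δv₁ + Δv₂ = 1.402 km/s.

Δv = 1400 m/s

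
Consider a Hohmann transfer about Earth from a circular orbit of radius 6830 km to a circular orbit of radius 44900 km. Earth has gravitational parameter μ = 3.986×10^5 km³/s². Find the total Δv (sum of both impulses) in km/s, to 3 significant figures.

Δv = 3.87 km/s

The Hohmann ellipse has a_t = (r₁ + r₂)/2 = 25865 km.
Circular speed at r₁: v₁ = √(μ/r₁) = √(3.986×10^5/6830) = 7.6394 km/s.
Transfer-orbit speed at r₁ (v² = μ(2/r − 1/a)): v_p = √[μ(2/r₁ − 1/a_t)] = 10.065 km/s.
First burn Δv₁ = |v_p − v₁| = 2.426 km/s.
At r₂, v₂ = √(μ/r₂) = 2.9795 km/s.
Transfer-orbit speed at r₂: v_a = √[μ(2/r₂ − 1/a_t)] = 1.5311 km/s.
Second burn Δv₂ = |v₂ − v_a| = 1.448 km/s.
Δv = Δv₁ + Δv₂ = 2.426 + 1.448 = 3.874 km/s.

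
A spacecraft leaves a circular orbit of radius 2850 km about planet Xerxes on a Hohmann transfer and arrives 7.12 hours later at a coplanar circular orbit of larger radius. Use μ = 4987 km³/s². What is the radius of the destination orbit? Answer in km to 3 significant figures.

r₂ = 11000 km

Transfer time t = 7.12 hours = 25632 s, and t = π√(a_t³/μ).
So a_t = (μ t²/π²)^(1/3) = (4987 × (25632)² / π²)^(1/3) = 6924.2 km.
Since a_t = (r₁ + r₂)/2, r₂ = 2a_t − r₁ = 2×6924.2 − 2850 = 10998.4 km.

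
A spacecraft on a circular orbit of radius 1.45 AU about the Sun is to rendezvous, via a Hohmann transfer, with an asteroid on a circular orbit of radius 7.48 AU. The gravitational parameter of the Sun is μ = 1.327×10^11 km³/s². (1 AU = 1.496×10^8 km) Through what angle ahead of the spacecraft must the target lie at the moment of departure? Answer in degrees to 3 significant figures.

φ = 97.0°

In km: r₁ = 1.45 × 1.496×10^8 = 2.1692×10^8 km; r₂ = 7.48 × 1.496×10^8 = 1.119008×10^9 km.
Semi-major axis of the transfer orbit: a_t = (2.1692×10^8 + 1.119008×10^9)/2 = 6.67964×10^8 km.
The half-period of the transfer ellipse is t = π√(a_t³/μ) = 1.48883×10^8 s.
The target's mean motion on its circular orbit is ω₂ = √(μ/r₂³) = 9.73163×10^-9 rad/s.
Angle swept by the target during transfer: ω₂·t = 1.44887 rad = 83.01°.
Arrival is 180° from departure on the ellipse, so φ = 180° − 83.01° = 97.0°.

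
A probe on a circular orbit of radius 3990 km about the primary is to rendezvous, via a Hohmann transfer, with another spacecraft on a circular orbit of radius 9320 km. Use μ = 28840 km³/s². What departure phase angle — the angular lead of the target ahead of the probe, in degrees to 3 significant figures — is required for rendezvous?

The Hohmann ellipse has a_t = (r₁ + r₂)/2 = 6655 km.
The half-period of the transfer ellipse is t = π√(a_t³/μ) = 10043 s.
Target angular speed ω₂ = √(μ/r₂³) = 1.8874×10^-4 rad/s.
Angle swept by the target during transfer: ω₂·t = 1.896 rad = 108.6°.
The probe traverses 180° on the transfer ellipse, so the target must lead by 180° − 108.6° = 71.4°.

φ = 71.4°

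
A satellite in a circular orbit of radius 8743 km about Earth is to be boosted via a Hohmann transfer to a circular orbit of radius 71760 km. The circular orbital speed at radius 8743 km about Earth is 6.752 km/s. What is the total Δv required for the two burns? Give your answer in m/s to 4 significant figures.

From the circular-orbit relation v² = μ/r at r = 8743 km: μ = v²r = (6.752)² × 8743 = 3.98589×10^5 km³/s².
The Hohmann ellipse has a_t = (r₁ + r₂)/2 = 40251.5 km.
At r₁ the circular-orbit speed is v₁ = √(μ/r₁) = 6.7520 km/s.
On the transfer ellipse at r₁, vis-viva gives v_p = √[μ(2/r₁ − 1/a_t)] = 9.0154 km/s.
First burn Δv₁ = |v_p − v₁| = 2.2634 km/s.
Circular speed at r₂: v₂ = √(μ/r₂) = 2.3568 km/s.
Transfer-orbit speed at r₂: v_a = √[μ(2/r₂ − 1/a_t)] = 1.0984 km/s.
Second burn Δv₂ = |v₂ − v_a| = 1.2584 km/s.
Total Δv = Δv₁ + Δv₂ = 3.522 km/s.

Δv = 3522 m/s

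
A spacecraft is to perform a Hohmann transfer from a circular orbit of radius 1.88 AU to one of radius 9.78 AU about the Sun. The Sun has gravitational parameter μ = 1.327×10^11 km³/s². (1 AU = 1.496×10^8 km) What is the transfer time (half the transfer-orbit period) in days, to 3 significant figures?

In km: r₁ = 1.88 × 1.496×10^8 = 2.81248×10^8 km; r₂ = 9.78 × 1.496×10^8 = 1.463088×10^9 km.
Transfer-ellipse semi-major axis a_t = (r₁ + r₂)/2 = (2.81248×10^8 + 1.463088×10^9)/2 = 8.72168×10^8 km.
Transfer time t = π√(a_t³/μ) = π√((8.72168×10^8)³ / 1.327×10^11) = 2.221×10^8 s.
Converting: 2.221×10^8 s ÷ 86400 s/day = 2570 days.

t = 2570 days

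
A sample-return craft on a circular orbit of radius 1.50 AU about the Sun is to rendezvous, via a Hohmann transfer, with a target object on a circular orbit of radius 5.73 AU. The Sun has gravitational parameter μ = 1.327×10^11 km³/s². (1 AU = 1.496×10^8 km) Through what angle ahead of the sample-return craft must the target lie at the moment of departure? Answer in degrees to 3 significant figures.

In km: r₁ = 1.50 × 1.496×10^8 = 2.244×10^8 km; r₂ = 5.73 × 1.496×10^8 = 8.57208×10^8 km.
Semi-major axis of the transfer orbit: a_t = (2.244×10^8 + 8.57208×10^8)/2 = 5.40804×10^8 km.
Transfer time t = π√(a_t³/μ) = 1.085×10^8 s.
The target's mean motion on its circular orbit is ω₂ = √(μ/r₂³) = 1.451×10^-8 rad/s.
Angle swept by the target during transfer: ω₂·t = 1.5743 rad = 90.20°.
Arrival is 180° from departure on the ellipse, so φ = 180° − 90.20° = 89.8°.

φ = 89.8°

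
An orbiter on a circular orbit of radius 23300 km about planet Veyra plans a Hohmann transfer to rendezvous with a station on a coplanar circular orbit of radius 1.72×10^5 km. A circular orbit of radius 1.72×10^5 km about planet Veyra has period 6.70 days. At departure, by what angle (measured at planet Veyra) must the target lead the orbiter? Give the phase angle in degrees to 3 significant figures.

φ = 103°

From Kepler's third law T² = 4π²r³/μ at r = 1.72×10^5 km, T = 6.70 days = 6.70 × 86400 s = 5.7888×10^5 s: μ = 4π²r³/T² = 5.99471×10^5 km³/s².
Semi-major axis of the transfer orbit: a_t = (23300 + 1.720×10^5)/2 = 97650 km.
The half-period of the transfer ellipse is t = π√(a_t³/μ) = 1.2382×10^5 s.
Target angular speed ω₂ = √(μ/r₂³) = 1.0854×10^-5 rad/s.
Angle swept by the target during transfer: ω₂·t = 1.3439 rad = 77.00°.
The orbiter traverses 180° on the transfer ellipse, so the target must lead by 180° − 77.00° = 103°.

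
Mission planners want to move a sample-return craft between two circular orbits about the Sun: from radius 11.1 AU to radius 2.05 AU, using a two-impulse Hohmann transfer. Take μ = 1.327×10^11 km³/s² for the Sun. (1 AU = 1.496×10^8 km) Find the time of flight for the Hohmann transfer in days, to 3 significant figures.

In km: r₁ = 11.1 × 1.496×10^8 = 1.66056×10^9 km; r₂ = 2.05 × 1.496×10^8 = 3.0668×10^8 km.
Transfer-ellipse semi-major axis a_t = (r₁ + r₂)/2 = (1.66056×10^9 + 3.0668×10^8)/2 = 9.8362×10^8 km.
Transfer time t = π√(a_t³/μ) = π√((9.8362×10^8)³ / 1.327×10^11) = 2.660×10^8 s.
Converting: 2.660×10^8 s ÷ 86400 s/day = 3080 days.

t = 3080 days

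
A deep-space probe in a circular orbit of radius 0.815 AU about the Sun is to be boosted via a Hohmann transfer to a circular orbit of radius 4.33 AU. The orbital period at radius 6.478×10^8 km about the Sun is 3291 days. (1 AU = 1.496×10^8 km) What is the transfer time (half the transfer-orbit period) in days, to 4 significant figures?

t = 753.5 days

From Kepler's third law T² = 4π²r³/μ at r = 6.478×10^8 km, T = 3291 days = 3291 × 86400 s = 2.843424×10^8 s: μ = 4π²r³/T² = 1.32739×10^11 km³/s².
In km: r₁ = 0.815 × 1.496×10^8 = 1.21924×10^8 km; r₂ = 4.33 × 1.496×10^8 = 6.47768×10^8 km.
Semi-major axis of the transfer orbit: a_t = (1.21924×10^8 + 6.47768×10^8)/2 = 3.84846×10^8 km.
By Kepler's third law the transfer-orbit period is T = 2π√(a_t³/μ), so t = T/2 = 6.510×10^7 s.
Converting: 6.510×10^7 s ÷ 86400 s/day = 753.5 days.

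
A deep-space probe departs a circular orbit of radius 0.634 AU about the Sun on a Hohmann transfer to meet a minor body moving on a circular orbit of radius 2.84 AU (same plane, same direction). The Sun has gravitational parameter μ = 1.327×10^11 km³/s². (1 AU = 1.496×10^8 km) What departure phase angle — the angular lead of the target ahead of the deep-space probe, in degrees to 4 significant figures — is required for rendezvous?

In km: r₁ = 0.634 × 1.496×10^8 = 9.48464×10^7 km; r₂ = 2.84 × 1.496×10^8 = 4.24864×10^8 km.
Transfer-ellipse semi-major axis a_t = (r₁ + r₂)/2 = (9.48464×10^7 + 4.24864×10^8)/2 = 2.598552×10^8 km.
The half-period of the transfer ellipse is t = π√(a_t³/μ) = 3.6125×10^7 s.
Target angular speed ω₂ = √(μ/r₂³) = 4.1597×10^-8 rad/s.
Angle swept by the target during transfer: ω₂·t = 1.5027 rad = 86.10°.
Arrival is 180° from departure on the ellipse, so φ = 180° − 86.10° = 93.90°.

φ = 93.90°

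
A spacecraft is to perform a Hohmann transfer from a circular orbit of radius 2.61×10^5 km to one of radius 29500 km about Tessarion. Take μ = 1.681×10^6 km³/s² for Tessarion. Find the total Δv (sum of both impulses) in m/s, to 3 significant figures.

Δv = 3960 m/s

Transfer-ellipse semi-major axis a_t = (r₁ + r₂)/2 = (2.610×10^5 + 29500)/2 = 1.4525×10^5 km.
Circular speed at r₁: v₁ = √(μ/r₁) = √(1.681×10^6/2.610×10^5) = 2.538 km/s.
Transfer-orbit speed at r₁ (v² = μ(2/r − 1/a)): v_a = √[μ(2/r₁ − 1/a_t)] = 1.144 km/s.
First burn Δv₁ = |v_a − v₁| = 1.394 km/s.
Circular speed at r₂: v₂ = √(μ/r₂) = 7.5487 km/s.
Transfer-orbit speed at r₂: v_p = √[μ(2/r₂ − 1/a_t)] = 10.119 km/s.
Second burn Δv₂ = |v₂ − v_p| = 2.570 km/s.
Δv = Δv₁ + Δv₂ = 1.394 + 2.570 = 3.964 km/s.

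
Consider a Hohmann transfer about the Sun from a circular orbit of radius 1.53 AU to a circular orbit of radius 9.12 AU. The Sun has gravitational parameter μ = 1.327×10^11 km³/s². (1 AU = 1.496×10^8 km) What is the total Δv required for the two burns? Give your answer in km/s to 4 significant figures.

In km: r₁ = 1.53 × 1.496×10^8 = 2.28888×10^8 km; r₂ = 9.12 × 1.496×10^8 = 1.364352×10^9 km.
The Hohmann ellipse has a_t = (r₁ + r₂)/2 = 7.9662×10^8 km.
At r₁ the circular-orbit speed is v₁ = √(μ/r₁) = 24.078 km/s.
Transfer-orbit speed at r₁ (vis-viva): v_p = √[μ(2/r₁ − 1/a_t)] = 31.511 km/s.
First burn Δv₁ = |v_p − v₁| = 7.433 km/s.
At r₂, v₂ = √(μ/r₂) = 9.862 km/s.
Transfer-orbit speed at r₂: v_a = √[μ(2/r₂ − 1/a_t)] = 5.286 km/s.
Second burn Δv₂ = |v₂ − v_a| = 4.576 km/s.
Δv = Δv₁ + Δv₂ = 7.433 + 4.576 = 12.01 km/s.

Δv = 12.01 km/s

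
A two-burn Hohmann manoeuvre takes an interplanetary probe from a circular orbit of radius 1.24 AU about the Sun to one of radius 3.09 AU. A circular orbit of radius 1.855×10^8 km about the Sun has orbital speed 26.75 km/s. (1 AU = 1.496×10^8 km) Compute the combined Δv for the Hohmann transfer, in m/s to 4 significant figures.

Δv = 9329 m/s

From the circular-orbit relation v² = μ/r at r = 1.855×10^8 km: μ = v²r = (26.75)² × 1.855×10^8 = 1.32737×10^11 km³/s².
In km: r₁ = 1.24 × 1.496×10^8 = 1.85504×10^8 km; r₂ = 3.09 × 1.496×10^8 = 4.62264×10^8 km.
Transfer-ellipse semi-major axis a_t = (r₁ + r₂)/2 = (1.85504×10^8 + 4.62264×10^8)/2 = 3.23884×10^8 km.
Circular speed at r₁: v₁ = √(μ/r₁) = √(1.32737×10^11/1.85504×10^8) = 26.74971 km/s.
On the transfer ellipse at r₁, vis-viva gives v_p = √[μ(2/r₁ − 1/a_t)] = 31.95725 km/s.
First burn Δv₁ = |v_p − v₁| = 5.208 km/s.
At r₂, v₂ = √(μ/r₂) = 16.945 km/s.
Transfer-orbit speed at r₂: v_a = √[μ(2/r₂ − 1/a_t)] = 12.824 km/s.
Second burn Δv₂ = |v₂ − v_a| = 4.121 km/s.
Total Δv = Δv₁ + Δv₂ = 9.329 km/s.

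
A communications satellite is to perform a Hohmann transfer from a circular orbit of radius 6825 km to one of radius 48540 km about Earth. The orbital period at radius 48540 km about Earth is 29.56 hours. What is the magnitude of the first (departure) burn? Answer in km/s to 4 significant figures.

Δv₁ = 2.478 km/s

From Kepler's third law T² = 4π²r³/μ at r = 48540 km, T = 29.56 hours = 29.56 × 3600 s = 1.06416×10^5 s: μ = 4π²r³/T² = 3.98699×10^5 km³/s².
Semi-major axis of the transfer orbit: a_t = (6825 + 48540)/2 = 27682.5 km.
Circular speed at r = 6825 km: v_c = √(μ/r) = 7.6431 km/s.
Vis-viva on the transfer ellipse at r = 6825 km gives v_t = √[μ(2/r − 1/a_t)] = 10.121 km/s.
Δv₁ = |v_t − v_c| = |10.121 − 7.6431| = 2.478 km/s.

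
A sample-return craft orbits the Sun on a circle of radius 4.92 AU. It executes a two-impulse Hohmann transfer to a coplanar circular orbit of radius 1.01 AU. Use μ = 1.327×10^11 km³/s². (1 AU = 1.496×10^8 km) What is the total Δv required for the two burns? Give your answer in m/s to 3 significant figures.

Δv = 14100 m/s

In km: r₁ = 4.92 × 1.496×10^8 = 7.36032×10^8 km; r₂ = 1.01 × 1.496×10^8 = 1.51096×10^8 km.
The Hohmann ellipse has a_t = (r₁ + r₂)/2 = 4.43564×10^8 km.
Circular speed at r₁: v₁ = √(μ/r₁) = √(1.327×10^11/7.36032×10^8) = 13.4273 km/s.
On the transfer ellipse at r₁, vis-viva equation gives v_a = √[μ(2/r₁ − 1/a_t)] = 7.83674 km/s.
First burn Δv₁ = |v_a − v₁| = 5.591 km/s.
At r₂, v₂ = √(μ/r₂) = 29.64 km/s.
Transfer-orbit speed at r₂: v_p = √[μ(2/r₂ − 1/a_t)] = 38.18 km/s.
Second burn Δv₂ = |v₂ − v_p| = 8.540 km/s.
Total Δv = Δv₁ + Δv₂ = 14.13 km/s.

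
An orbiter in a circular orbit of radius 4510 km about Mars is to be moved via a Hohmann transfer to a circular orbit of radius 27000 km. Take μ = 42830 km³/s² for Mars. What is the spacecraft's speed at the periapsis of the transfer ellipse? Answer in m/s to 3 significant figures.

Transfer-ellipse semi-major axis a_t = (r₁ + r₂)/2 = (4510 + 27000)/2 = 15755 km.
The periapsis of the transfer ellipse is at r = 4510 km.
From the vis-viva equation, v = √[μ(2/r − 1/a_t)] = 4.034 km/s.

v = 4030 m/s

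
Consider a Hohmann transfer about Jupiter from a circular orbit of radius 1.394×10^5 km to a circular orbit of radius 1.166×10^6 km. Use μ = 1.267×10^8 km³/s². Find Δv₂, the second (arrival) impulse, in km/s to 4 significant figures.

Δv₂ = 5.607 km/s

Transfer-ellipse semi-major axis a_t = (r₁ + r₂)/2 = (1.394×10^5 + 1.166×10^6)/2 = 6.527×10^5 km.
On the circular orbit at r = 1.166×10^6 km, v_c = √(μ/r) = 10.424 km/s.
Vis-viva on the transfer ellipse at r = 1.166×10^6 km gives v_t = √[μ(2/r − 1/a_t)] = 4.8174 km/s.
Δv₂ = |v_t − v_c| = |4.8174 − 10.424| = 5.607 km/s.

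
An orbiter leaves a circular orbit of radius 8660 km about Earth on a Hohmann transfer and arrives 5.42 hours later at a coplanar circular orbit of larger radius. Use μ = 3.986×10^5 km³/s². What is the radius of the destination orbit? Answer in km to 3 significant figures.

r₂ = 41100 km

Transfer time t = 5.42 hours = 19512 s, and t = π√(a_t³/μ).
So a_t = (μ t²/π²)^(1/3) = (3.986×10^5 × (19512)² / π²)^(1/3) = 24866 km.
Since a_t = (r₁ + r₂)/2, r₂ = 2a_t − r₁ = 2×24866 − 8660 = 41072 km.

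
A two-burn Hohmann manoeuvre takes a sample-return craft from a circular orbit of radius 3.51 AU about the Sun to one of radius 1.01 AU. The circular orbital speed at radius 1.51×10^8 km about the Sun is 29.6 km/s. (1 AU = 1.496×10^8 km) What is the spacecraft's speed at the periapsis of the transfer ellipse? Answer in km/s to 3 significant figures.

From the circular-orbit relation v² = μ/r at r = 1.51×10^8 km: μ = v²r = (29.6)² × 1.51×10^8 = 1.32300×10^11 km³/s².
In km: r₁ = 3.51 × 1.496×10^8 = 5.25096×10^8 km; r₂ = 1.01 × 1.496×10^8 = 1.51096×10^8 km.
The Hohmann ellipse has a_t = (r₁ + r₂)/2 = 3.38096×10^8 km.
At periapsis, r = 1.51096×10^8 km.
Vis-viva: v = √[μ(2/r − 1/a_t)] = √[1.32300×10^11 × (2/1.51096×10^8 − 1/3.38096×10^8)] = 36.88 km/s.

v = 36.9 km/s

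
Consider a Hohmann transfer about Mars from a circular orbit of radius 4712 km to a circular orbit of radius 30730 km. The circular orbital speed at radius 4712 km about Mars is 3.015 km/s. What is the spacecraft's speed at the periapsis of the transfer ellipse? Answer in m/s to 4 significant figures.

v = 3970 m/s

From the circular-orbit relation v² = μ/r at r = 4712 km: μ = v²r = (3.015)² × 4712 = 42833.1 km³/s².
The Hohmann ellipse has a_t = (r₁ + r₂)/2 = 17721 km.
At periapsis, r = 4712 km.
Vis-viva: v = √[μ(2/r − 1/a_t)] = √[42833.1 × (2/4712 − 1/17721)] = 3.970 km/s.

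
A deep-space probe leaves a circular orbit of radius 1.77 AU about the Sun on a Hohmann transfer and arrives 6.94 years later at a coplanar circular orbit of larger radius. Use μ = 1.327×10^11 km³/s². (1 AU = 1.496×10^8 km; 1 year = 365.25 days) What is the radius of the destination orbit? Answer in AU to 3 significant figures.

In km: r₁ = 1.77 × 1.496×10^8 = 2.64792×10^8 km.
Transfer time t = 6.94 years × 365.25 × 86400 s = 2.19009744×10^8 s, and t = π√(a_t³/μ).
So a_t = (μ t²/π²)^(1/3) = (1.327×10^11 × (2.19009744×10^8)² / π²)^(1/3) = 8.6397×10^8 km.
Since a_t = (r₁ + r₂)/2, r₂ = 2a_t − r₁ = 2×8.6397×10^8 − 2.64792×10^8 = 1.463148×10^9 km.
In AU: r₂ = 1.463148×10^9 / 1.496×10^8 = 9.78 AU.

r₂ = 9.78 AU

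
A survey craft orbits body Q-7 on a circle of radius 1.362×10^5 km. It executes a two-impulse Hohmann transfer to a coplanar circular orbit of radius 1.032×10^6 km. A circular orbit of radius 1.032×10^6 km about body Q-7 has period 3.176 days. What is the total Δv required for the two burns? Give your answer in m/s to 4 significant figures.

From Kepler's third law T² = 4π²r³/μ at r = 1.032×10^6 km, T = 3.176 days = 3.176 × 86400 s = 2.744064×10^5 s: μ = 4π²r³/T² = 5.76249×10^8 km³/s².
Semi-major axis of the transfer orbit: a_t = (1.362×10^5 + 1.032×10^6)/2 = 5.841×10^5 km.
At r₁ the circular-orbit speed is v₁ = √(μ/r₁) = 65.05 km/s.
On the transfer ellipse at r₁, v² = μ(2/r − 1/a) gives v_p = √[μ(2/r₁ − 1/a_t)] = 86.46 km/s.
First burn Δv₁ = |v_p − v₁| = 21.41 km/s.
Circular speed at r₂: v₂ = √(μ/r₂) = 23.63 km/s.
Transfer-orbit speed at r₂: v_a = √[μ(2/r₂ − 1/a_t)] = 11.41 km/s.
Second burn Δv₂ = |v₂ − v_a| = 12.22 km/s.
Total Δv = Δv₁ + Δv₂ = 33.63 km/s.

Δv = 33630 m/s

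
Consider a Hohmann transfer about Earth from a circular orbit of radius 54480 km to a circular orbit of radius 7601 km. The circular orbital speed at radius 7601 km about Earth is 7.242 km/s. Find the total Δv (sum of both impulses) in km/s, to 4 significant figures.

From the circular-orbit relation v² = μ/r at r = 7601 km: μ = v²r = (7.242)² × 7601 = 3.98646×10^5 km³/s².
Semi-major axis of the transfer orbit: a_t = (54480 + 7601)/2 = 31040.5 km.
Circular speed at r₁: v₁ = √(μ/r₁) = √(3.98646×10^5/54480) = 2.7051 km/s.
On the transfer ellipse at r₁, vis-viva equation gives v_a = √[μ(2/r₁ − 1/a_t)] = 1.3386 km/s.
First burn Δv₁ = |v_a − v₁| = 1.3665 km/s.
At r₂, v₂ = √(μ/r₂) = 7.2420 km/s.
Transfer-orbit speed at r₂: v_p = √[μ(2/r₂ − 1/a_t)] = 9.5943 km/s.
Second burn Δv₂ = |v₂ − v_p| = 2.3523 km/s.
Total Δv = Δv₁ + Δv₂ = 3.719 km/s.

Δv = 3.719 km/s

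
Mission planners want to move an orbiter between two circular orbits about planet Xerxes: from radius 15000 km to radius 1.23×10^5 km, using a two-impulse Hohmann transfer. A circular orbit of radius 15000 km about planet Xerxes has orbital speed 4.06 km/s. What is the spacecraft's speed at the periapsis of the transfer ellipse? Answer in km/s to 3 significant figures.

From the circular-orbit relation v² = μ/r at r = 15000 km: μ = v²r = (4.06)² × 15000 = 2.47254×10^5 km³/s².
Transfer-ellipse semi-major axis a_t = (r₁ + r₂)/2 = (15000 + 1.230×10^5)/2 = 69000 km.
The periapsis of the transfer ellipse is at r = 15000 km.
Applying v² = μ(2/r − 1/a_t): v = 5.421 km/s.

v = 5.42 km/s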